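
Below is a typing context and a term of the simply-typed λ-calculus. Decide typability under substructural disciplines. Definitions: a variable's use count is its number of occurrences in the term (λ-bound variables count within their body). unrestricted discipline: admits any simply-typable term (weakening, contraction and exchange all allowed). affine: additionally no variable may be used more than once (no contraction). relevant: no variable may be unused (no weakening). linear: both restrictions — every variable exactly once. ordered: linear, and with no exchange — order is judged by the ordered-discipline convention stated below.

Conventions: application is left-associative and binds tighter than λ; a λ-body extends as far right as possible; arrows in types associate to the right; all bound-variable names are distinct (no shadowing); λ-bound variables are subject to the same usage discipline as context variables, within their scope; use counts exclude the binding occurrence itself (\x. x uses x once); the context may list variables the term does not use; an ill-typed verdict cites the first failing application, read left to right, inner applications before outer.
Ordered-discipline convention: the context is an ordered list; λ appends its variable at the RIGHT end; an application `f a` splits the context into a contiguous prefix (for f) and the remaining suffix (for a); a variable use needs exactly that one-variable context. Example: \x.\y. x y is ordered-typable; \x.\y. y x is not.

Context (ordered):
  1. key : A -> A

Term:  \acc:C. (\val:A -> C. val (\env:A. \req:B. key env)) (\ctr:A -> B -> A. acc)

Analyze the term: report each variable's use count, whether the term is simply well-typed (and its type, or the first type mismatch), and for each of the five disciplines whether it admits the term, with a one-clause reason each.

variable uses: key ×1; acc (λ-bound) ×1; val (λ-bound) ×1; env (λ-bound) ×1; req (λ-bound) ×0; ctr (λ-bound) ×0
order of uses: val, key, env, acc
typing: ill-typed: an application expects A but receives A -> B -> A
ordered: ✗ — the type mismatch rejects it
linear: ✗ — not simply typable
affine: ✗ — fails simple typing
relevant: ✗ — a type mismatch blocks all five
unrestricted: ✗ — the type mismatch rejects it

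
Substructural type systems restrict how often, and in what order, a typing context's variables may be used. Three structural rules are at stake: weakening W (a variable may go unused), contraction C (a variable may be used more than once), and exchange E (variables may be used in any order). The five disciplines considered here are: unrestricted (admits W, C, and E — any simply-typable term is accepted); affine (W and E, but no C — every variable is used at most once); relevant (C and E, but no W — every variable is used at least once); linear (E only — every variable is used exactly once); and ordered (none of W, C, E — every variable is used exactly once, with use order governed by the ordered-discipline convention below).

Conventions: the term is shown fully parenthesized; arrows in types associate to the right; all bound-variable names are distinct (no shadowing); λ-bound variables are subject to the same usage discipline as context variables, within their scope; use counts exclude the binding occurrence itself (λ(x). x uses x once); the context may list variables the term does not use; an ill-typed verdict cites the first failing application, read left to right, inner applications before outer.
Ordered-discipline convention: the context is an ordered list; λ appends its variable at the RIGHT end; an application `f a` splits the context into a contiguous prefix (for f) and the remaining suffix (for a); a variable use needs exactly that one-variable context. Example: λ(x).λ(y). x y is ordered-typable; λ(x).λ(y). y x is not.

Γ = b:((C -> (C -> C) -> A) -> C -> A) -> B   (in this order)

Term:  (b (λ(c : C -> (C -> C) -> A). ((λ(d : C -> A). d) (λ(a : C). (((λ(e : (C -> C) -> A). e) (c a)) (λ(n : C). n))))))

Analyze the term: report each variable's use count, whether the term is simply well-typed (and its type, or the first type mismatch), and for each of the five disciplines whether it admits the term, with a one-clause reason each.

counts: b: 1×; c (λ-bound): 1×; d (λ-bound): 1×; a (λ-bound): 1×; e (λ-bound): 1×; n (λ-bound): 1×
use order (left to right): b, d, e, c, a, n
typing: well-typed at B
ordered: ✓ — b, c, d, a, e, n once each; derivable with no W/C/E
linear: ✓ — each of b, c, d, a, e, n used exactly once
affine: ✓ — at most one use each (b, c, d, a, e, n)
relevant: ✓ — at least one use each (b, c, d, a, e, n)
unrestricted: ✓ — simply typable at B; W, C, E all held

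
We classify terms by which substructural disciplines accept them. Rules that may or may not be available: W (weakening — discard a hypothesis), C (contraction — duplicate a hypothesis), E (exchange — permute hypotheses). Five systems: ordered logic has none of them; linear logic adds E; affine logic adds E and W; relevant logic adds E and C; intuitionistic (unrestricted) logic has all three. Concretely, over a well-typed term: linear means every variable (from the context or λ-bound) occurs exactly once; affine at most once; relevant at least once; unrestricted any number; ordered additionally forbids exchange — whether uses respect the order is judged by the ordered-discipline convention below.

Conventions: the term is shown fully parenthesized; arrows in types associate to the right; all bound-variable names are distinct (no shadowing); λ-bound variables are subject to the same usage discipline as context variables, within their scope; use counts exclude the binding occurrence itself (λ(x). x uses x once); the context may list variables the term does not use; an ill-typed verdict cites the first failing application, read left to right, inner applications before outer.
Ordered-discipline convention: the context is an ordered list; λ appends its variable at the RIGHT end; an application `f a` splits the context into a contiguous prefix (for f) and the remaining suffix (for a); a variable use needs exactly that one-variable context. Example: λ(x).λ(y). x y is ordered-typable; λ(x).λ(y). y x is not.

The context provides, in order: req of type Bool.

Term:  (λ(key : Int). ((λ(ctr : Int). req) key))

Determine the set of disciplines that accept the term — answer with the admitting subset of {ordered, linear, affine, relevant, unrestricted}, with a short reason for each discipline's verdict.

accepted by: affine, unrestricted
use counts: req: 1, key (λ-bound): 1, ctr (λ-bound): 0
uses in reading order: req, key
typing: well-typed at Int → Bool
ordered ✗ (unused: ctr — weakening required)
linear ✗ (unused: ctr — weakening required)
affine ✓ (at most one use each (req, key, ctr))
relevant ✗ (unused: ctr — weakening required)
unrestricted ✓ (simply typable at Int → Bool; W, C, E all held)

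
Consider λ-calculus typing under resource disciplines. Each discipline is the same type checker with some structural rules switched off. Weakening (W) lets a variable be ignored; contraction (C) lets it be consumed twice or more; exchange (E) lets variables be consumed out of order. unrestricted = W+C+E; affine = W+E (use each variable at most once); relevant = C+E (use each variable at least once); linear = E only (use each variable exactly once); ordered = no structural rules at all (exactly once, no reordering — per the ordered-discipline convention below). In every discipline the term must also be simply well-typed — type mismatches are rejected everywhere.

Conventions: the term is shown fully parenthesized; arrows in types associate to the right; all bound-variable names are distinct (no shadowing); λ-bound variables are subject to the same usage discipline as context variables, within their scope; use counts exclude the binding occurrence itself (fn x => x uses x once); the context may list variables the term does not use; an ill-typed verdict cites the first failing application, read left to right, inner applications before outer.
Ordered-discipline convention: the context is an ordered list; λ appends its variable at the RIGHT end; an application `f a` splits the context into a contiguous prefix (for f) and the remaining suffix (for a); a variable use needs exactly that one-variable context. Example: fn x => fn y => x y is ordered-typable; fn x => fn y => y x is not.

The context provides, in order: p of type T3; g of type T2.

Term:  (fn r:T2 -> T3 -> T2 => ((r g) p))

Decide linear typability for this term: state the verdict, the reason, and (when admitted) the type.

yes — single use per variable (p, g, r); term : (T2 -> T3 -> T2) -> T2
use counts: p: 1×; g: 1×; r (λ-bound): 1×
order of uses: r, g, p
typing: ✓ — (T2 -> T3 -> T2) -> T2
per-discipline verdicts: ordered ✗ · linear ✓ · affine ✓ · relevant ✓ · unrestricted ✓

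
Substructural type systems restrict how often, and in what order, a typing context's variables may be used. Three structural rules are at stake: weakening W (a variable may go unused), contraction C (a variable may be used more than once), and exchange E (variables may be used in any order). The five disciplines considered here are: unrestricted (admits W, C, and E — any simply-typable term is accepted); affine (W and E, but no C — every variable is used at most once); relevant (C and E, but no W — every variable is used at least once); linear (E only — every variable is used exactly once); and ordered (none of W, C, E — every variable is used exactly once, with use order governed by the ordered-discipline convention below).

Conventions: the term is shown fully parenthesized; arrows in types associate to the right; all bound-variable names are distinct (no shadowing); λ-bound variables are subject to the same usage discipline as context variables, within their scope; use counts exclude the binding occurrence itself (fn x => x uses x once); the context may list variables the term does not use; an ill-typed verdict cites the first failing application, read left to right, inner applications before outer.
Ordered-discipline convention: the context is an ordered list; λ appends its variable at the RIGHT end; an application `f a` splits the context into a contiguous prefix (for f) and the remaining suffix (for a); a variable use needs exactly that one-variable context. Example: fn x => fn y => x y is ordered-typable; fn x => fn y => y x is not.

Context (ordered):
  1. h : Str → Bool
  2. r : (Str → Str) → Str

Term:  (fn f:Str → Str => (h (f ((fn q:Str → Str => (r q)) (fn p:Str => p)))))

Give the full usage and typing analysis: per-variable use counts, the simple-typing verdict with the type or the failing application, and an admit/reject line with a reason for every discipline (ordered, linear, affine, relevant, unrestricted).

counts: h: 1; r: 1; f [bound]: 1; q [bound]: 1; p [bound]: 1
use order (left to right): h, f, r, q, p
typing: well-typed at (Str → Str) → Bool
ordered: ✗ — no contiguous prefix/suffix split fits h, f, r, q, p
linear: ✓ — single use per variable (h, r, f, q, p)
affine: ✓ — at most one use each (h, r, f, q, p)
relevant: ✓ — at least one use each (h, r, f, q, p)
unrestricted: ✓ — typability at (Str → Str) → Bool is all that's needed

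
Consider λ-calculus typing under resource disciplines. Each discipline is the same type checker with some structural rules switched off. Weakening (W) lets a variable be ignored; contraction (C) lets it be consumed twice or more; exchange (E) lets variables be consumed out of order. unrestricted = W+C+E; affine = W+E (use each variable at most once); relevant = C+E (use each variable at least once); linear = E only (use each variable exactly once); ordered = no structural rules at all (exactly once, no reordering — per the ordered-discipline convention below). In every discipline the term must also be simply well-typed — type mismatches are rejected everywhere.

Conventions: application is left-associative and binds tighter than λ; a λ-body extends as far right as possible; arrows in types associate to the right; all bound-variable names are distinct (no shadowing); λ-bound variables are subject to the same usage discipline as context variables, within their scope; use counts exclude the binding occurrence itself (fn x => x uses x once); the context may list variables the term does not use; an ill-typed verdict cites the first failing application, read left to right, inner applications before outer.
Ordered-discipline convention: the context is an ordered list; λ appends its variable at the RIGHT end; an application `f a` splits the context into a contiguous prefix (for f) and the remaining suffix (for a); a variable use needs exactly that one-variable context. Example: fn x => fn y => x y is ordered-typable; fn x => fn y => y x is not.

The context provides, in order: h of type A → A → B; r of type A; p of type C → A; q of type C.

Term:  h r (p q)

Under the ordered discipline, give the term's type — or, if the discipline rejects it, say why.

term : B
usage: h ×1, r ×1, p ×1, q ×1
uses in reading order: h, r, p, q
typing: the term checks, with type B
all disciplines: ordered ✓, linear ✓, affine ✓, relevant ✓, unrestricted ✓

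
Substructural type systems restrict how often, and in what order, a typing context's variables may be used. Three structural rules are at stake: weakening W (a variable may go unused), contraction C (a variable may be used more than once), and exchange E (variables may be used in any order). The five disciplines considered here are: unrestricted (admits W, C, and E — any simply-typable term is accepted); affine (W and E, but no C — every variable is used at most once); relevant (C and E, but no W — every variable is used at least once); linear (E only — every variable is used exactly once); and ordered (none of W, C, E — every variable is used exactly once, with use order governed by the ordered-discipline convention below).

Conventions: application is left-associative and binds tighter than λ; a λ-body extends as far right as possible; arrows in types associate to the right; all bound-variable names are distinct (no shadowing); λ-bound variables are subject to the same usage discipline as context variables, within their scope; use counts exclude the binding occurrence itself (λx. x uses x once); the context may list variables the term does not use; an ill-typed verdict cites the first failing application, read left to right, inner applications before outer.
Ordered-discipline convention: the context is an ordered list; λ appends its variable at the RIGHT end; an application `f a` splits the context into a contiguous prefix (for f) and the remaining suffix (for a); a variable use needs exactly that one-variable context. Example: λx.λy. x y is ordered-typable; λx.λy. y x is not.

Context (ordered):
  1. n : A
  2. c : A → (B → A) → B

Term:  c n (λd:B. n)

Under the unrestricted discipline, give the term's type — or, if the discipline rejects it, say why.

term : B
variable uses: n: 2×, c: 1×, d (bound): 0×
use order (left to right): c, n, n
typing: well-typed — term : B
across the five disciplines: ordered ✗; linear ✗; affine ✗; relevant ✗; unrestricted ✓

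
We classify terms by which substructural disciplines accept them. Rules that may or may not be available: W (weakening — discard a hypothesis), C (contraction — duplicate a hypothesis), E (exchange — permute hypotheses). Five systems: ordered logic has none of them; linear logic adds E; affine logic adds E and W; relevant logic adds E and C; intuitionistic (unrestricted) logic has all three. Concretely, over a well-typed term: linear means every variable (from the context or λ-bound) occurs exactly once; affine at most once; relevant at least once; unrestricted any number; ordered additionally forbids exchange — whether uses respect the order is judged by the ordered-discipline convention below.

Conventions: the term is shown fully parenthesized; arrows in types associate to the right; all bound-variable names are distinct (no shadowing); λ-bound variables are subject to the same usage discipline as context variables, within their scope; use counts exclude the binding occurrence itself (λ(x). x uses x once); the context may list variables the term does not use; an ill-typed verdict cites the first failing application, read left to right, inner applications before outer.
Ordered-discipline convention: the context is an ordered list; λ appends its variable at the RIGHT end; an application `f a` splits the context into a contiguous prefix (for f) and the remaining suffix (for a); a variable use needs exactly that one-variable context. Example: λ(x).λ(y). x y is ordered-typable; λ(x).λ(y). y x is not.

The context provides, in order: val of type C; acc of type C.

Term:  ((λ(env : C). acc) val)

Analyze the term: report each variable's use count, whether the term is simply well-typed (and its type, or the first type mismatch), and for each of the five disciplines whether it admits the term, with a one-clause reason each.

variable uses: val=1, acc=1, env (λ-bound)=0
use order (left to right): acc, val
typing: the term checks, with type C
ordered: ✗ — env never used (weakening)
linear: ✗ — env never used (weakening)
affine: ✓ — none of val, acc, env used more than once
relevant: ✗ — env never used (weakening)
unrestricted: ✓ — typability at C is all that's needed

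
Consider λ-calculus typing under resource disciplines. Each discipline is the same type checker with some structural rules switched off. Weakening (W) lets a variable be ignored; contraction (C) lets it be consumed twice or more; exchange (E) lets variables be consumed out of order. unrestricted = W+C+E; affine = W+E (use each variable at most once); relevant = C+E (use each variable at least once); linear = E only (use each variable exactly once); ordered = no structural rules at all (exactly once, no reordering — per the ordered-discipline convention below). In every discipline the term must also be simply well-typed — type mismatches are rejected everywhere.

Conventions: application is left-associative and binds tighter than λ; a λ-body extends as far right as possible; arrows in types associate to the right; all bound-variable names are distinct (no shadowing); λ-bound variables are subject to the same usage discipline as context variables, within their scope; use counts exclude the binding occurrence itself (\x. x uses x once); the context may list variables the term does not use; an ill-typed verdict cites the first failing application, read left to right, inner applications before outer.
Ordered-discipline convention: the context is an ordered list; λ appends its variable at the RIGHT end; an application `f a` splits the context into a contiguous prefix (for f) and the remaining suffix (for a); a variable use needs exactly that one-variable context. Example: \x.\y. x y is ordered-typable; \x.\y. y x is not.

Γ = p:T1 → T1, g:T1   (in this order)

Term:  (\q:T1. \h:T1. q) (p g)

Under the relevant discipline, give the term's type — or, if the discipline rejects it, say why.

not well-typed under relevant — needs weakening: h unused
variable uses: p ×1; g ×1; q (λ-bound) ×1; h (λ-bound) ×0
left-to-right use order: q, p, g
typing: well-typed — term : T1 → T1
all disciplines: ordered ✗, linear ✗, affine ✓, relevant ✗, unrestricted ✓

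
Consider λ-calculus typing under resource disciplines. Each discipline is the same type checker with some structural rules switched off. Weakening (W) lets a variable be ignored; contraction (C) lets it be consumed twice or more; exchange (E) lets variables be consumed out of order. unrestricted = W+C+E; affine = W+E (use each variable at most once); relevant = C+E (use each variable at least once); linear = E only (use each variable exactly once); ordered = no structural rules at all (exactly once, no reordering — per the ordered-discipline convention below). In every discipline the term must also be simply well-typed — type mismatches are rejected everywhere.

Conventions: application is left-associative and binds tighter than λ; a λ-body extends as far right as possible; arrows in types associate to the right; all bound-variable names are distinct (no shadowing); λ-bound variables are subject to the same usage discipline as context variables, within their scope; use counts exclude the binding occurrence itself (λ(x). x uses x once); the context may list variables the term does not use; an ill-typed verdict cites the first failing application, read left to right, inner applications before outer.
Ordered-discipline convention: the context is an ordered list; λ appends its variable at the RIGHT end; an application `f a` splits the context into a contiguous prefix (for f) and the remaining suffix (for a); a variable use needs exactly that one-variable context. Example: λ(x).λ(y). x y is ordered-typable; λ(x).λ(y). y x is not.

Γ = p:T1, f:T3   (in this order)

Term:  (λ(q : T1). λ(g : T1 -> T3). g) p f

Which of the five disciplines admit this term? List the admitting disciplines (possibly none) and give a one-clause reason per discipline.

admitted in: none
variable uses: p: 1; f: 1; q (λ-bound): 0; g (λ-bound): 1
left-to-right use order: g, p, f
typing: ill-typed: argument of type T3 where T1 -> T3 is required
ordered: ✗ — fails simple typing
linear: ✗ — a type mismatch blocks all five
affine: ✗ — the type mismatch rejects it
relevant: ✗ — not simply typable
unrestricted: ✗ — fails simple typing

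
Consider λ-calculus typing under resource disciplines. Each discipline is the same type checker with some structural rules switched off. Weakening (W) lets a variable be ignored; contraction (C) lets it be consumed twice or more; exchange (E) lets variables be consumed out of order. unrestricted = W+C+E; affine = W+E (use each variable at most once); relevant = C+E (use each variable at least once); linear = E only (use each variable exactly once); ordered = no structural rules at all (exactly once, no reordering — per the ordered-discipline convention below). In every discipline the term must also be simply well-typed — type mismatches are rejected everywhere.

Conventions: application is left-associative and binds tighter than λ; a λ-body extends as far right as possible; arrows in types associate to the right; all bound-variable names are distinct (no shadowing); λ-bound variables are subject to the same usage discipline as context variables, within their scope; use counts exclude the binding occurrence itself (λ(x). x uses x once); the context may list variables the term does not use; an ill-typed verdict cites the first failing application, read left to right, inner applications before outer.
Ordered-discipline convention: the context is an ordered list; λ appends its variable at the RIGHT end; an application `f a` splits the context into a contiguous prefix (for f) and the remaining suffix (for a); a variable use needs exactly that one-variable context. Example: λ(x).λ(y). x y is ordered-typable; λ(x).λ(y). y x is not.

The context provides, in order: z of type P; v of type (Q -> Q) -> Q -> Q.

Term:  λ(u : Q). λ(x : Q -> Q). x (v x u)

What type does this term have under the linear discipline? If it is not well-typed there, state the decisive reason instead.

not well-typed under linear — needs contraction — x ×2; z left unused
use counts: z=0; v=1; u [bound]=1; x [bound]=2
order of uses: x, v, x, u
typing: the term checks, with type Q -> (Q -> Q) -> Q
across the five disciplines: ordered ✗; linear ✗; affine ✗; relevant ✗; unrestricted ✓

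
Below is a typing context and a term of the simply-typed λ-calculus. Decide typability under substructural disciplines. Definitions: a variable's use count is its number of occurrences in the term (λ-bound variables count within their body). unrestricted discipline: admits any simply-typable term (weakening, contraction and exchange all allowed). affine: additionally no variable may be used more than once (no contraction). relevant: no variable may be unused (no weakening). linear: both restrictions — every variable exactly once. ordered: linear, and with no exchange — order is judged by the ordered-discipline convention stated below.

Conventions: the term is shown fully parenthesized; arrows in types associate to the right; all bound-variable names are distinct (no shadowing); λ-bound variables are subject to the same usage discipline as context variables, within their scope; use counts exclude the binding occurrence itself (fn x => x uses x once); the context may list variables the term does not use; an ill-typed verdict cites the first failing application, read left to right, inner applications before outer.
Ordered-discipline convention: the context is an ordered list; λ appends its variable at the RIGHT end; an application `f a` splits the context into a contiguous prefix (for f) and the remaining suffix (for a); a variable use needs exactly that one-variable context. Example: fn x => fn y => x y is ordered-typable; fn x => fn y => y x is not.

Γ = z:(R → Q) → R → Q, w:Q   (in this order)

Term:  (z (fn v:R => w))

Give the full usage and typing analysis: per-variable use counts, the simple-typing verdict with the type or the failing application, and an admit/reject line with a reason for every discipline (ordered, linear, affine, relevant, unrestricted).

counts: z ×1; w ×1; v (bound) ×0
order of uses: z, w
typing: well-typed at R → Q
ordered: ✗, v left unused
linear: ✗, v left unused
affine: ✓, none of z, w, v used more than once
relevant: ✗, v left unused
unrestricted: ✓, well-typed at R → Q; no restrictions here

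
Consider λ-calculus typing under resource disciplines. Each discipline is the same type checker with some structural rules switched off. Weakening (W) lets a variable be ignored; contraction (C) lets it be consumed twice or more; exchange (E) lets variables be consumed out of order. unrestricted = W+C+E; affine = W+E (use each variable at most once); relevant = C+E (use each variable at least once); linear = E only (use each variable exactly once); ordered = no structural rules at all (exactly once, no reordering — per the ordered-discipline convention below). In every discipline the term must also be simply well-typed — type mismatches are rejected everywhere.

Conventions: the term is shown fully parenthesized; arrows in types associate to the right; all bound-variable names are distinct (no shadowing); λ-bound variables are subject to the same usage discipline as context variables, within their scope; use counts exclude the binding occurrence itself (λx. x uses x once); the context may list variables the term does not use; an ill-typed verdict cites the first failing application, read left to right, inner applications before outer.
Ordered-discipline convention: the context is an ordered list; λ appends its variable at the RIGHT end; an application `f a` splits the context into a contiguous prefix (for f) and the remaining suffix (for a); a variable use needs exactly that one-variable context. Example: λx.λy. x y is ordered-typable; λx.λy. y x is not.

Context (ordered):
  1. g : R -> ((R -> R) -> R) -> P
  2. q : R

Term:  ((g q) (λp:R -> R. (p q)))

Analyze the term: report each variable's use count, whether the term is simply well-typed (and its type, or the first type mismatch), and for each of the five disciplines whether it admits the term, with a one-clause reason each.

counts: g ×1; q ×2; p (λ-bound) ×1
uses in reading order: g, q, p, q
typing: well-typed — term : P
ordered: ✗, repeated use of q ×2
linear: ✗, repeated use of q ×2
affine: ✗, repeated use of q ×2
relevant: ✓, every one of g, q, p appears
unrestricted: ✓, type-checks (P) and nothing is barred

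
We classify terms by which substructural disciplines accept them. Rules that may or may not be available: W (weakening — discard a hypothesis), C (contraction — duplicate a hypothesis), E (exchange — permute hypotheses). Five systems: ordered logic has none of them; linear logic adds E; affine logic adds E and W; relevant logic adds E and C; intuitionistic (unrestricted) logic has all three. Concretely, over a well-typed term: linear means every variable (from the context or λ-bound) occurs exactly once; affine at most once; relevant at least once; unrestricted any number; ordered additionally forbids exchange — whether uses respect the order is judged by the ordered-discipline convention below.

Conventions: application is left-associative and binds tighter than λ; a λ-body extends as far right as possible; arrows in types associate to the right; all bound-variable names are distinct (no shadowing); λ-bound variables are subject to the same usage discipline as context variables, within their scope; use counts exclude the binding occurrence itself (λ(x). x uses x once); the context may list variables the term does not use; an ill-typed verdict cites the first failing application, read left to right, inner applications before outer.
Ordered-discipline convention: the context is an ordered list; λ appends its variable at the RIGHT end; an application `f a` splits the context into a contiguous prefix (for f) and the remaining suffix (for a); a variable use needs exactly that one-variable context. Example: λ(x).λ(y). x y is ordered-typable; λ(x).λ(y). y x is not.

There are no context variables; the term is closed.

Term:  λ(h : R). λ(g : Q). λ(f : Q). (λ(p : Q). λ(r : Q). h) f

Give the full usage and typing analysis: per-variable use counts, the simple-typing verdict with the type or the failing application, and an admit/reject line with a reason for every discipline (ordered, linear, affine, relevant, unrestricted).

variable uses: h (bound): 1×, g (bound): 0×, f (bound): 1×, p (bound): 0×, r (bound): 0×
order of uses: h, f
typing: the term checks, with type R -> Q -> Q -> Q -> R
ordered: ✗ — unused: g, p, r — weakening required
linear: ✗ — unused: g, p, r — weakening required
affine: ✓ — at most one use each (h, g, f, p, r)
relevant: ✗ — unused: g, p, r — weakening required
unrestricted: ✓ — simply typable at R -> Q -> Q -> Q -> R; W, C, E all held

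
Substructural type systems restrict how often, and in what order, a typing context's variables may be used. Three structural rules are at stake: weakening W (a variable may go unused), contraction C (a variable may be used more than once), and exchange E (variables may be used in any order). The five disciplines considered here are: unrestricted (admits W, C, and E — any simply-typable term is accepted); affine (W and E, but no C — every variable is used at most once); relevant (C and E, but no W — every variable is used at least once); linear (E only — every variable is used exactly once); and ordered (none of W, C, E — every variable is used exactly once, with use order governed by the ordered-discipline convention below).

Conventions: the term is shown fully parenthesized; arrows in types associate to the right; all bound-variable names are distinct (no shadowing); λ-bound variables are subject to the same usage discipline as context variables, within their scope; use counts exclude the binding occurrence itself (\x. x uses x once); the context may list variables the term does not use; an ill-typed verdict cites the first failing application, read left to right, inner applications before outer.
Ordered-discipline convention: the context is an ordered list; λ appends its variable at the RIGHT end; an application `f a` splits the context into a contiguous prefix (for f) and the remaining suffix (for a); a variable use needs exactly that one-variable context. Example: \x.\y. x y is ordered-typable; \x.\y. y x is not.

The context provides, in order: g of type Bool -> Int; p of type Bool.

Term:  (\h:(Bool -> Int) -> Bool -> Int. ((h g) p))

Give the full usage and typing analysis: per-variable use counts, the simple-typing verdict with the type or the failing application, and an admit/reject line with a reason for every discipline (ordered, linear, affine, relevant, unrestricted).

usage: g=1; p=1; h [bound]=1
uses in reading order: h, g, p
typing: ✓ — ((Bool -> Int) -> Bool -> Int) -> Int
ordered: ✗ — no ordered split (uses run h, g, p)
linear: ✓ — each of g, p, h used exactly once
affine: ✓ — no duplicate uses among g, p, h
relevant: ✓ — every one of g, p, h appears
unrestricted: ✓ — typability at ((Bool -> Int) -> Bool -> Int) -> Int is all that's needed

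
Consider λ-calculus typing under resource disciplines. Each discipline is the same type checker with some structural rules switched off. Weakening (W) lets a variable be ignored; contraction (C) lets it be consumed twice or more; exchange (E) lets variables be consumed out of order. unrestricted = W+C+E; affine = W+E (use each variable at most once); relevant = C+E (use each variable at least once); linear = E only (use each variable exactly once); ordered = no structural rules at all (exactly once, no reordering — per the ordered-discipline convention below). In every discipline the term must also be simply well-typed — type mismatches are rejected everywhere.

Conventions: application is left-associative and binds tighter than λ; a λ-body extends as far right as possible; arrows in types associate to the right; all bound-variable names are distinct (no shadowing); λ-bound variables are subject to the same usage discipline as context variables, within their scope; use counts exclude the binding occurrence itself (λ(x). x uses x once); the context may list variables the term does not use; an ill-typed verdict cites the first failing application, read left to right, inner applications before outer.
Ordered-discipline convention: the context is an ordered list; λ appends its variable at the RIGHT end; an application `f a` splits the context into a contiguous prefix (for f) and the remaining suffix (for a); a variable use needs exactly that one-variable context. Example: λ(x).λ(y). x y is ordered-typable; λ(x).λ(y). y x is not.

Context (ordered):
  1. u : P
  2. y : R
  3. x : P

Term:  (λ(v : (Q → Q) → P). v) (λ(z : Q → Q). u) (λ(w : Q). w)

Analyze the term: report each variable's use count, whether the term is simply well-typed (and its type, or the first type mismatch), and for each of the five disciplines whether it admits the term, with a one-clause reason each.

use counts: u: 1, y: 0, x: 0, v (bound): 1, z (bound): 0, w (bound): 1
uses in reading order: v, u, w
typing: well-typed — term : P
ordered: ✗, y, x, z left unused
linear: ✗, y, x, z left unused
affine: ✓, no duplicate uses among u, y, x, v, z, w
relevant: ✗, y, x, z left unused
unrestricted: ✓, typability at P is all that's needed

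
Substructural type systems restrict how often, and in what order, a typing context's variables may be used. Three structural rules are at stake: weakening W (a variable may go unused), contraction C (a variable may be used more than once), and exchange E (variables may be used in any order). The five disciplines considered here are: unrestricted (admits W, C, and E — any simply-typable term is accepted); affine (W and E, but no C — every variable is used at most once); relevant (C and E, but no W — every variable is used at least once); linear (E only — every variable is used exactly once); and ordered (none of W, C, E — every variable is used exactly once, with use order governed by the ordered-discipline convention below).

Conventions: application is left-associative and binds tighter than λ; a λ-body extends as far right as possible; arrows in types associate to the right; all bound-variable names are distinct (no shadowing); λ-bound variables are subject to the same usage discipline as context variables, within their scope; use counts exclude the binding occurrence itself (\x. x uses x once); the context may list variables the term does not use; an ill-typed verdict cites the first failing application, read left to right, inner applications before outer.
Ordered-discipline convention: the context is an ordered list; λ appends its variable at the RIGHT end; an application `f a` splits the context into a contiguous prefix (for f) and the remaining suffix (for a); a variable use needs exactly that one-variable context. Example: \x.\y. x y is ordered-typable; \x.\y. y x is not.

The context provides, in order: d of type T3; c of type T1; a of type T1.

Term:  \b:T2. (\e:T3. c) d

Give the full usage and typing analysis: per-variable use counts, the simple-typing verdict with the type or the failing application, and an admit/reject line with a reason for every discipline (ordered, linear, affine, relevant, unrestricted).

variable uses: d ×1; c ×1; a ×0; b (λ-bound) ×0; e (λ-bound) ×0
left-to-right use order: c, d
typing: ✓ — T2 → T1
ordered ✗ (a, b, e left unused)
linear ✗ (a, b, e left unused)
affine ✓ (d, c, a, b, e: no repeats, contraction unneeded)
relevant ✗ (a, b, e left unused)
unrestricted ✓ (simply typable at T2 → T1; W, C, E all held)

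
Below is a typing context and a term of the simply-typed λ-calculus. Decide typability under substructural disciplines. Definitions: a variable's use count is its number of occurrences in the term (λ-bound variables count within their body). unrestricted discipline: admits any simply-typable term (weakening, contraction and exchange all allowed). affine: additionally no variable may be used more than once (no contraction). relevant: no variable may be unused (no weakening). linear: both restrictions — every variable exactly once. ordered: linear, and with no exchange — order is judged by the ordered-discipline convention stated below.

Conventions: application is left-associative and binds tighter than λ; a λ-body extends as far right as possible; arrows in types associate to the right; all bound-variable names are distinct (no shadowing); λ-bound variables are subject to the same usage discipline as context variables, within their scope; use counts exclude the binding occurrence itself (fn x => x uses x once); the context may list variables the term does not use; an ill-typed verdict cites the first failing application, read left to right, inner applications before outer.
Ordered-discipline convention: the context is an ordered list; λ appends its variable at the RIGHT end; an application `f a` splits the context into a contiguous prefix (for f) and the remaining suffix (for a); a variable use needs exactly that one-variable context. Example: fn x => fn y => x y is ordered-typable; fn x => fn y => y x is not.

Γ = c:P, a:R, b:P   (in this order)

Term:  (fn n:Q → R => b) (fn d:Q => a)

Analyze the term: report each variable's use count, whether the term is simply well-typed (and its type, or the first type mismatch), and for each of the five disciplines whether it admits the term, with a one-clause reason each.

counts: c=0, a=1, b=1, n (λ-bound)=0, d (λ-bound)=0
order of uses: b, a
typing: the term checks, with type P
ordered: ✗, c, n, d never used (weakening)
linear: ✗, c, n, d never used (weakening)
affine: ✓, c, a, b, n, d: no repeats, contraction unneeded
relevant: ✗, c, n, d never used (weakening)
unrestricted: ✓, typability at P is all that's needed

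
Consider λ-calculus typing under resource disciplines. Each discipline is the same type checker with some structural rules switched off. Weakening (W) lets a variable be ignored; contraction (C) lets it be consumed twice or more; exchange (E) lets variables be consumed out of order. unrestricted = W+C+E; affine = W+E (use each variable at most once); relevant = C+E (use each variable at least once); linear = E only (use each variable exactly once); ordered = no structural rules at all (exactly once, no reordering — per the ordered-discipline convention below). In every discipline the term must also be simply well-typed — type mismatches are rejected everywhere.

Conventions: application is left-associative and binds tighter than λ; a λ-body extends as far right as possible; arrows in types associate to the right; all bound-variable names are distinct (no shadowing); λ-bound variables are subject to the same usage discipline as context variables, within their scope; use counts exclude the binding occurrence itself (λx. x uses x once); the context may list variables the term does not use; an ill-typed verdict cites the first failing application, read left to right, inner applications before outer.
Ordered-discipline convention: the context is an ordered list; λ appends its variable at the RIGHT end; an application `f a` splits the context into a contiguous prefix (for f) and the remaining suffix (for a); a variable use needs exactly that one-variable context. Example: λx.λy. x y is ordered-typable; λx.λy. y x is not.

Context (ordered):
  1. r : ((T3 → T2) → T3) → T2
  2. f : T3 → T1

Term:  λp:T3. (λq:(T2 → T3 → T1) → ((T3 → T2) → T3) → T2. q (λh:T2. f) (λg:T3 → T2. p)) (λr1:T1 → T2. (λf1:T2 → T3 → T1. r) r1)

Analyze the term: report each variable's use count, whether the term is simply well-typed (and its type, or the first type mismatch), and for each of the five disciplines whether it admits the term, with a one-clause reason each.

variable uses: r: 1; f: 1; p (bound): 1; q (bound): 1; h (bound): 0; g (bound): 0; r1 (bound): 1; f1 (bound): 0
order of uses: q, f, p, r, r1
typing: ill-typed: an argument T1 → T2 mismatches the expected T2 → T3 → T1
ordered: ✗ — fails simple typing
linear: ✗ — a type mismatch blocks all five
affine: ✗ — the type mismatch rejects it
relevant: ✗ — not simply typable
unrestricted: ✗ — fails simple typing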